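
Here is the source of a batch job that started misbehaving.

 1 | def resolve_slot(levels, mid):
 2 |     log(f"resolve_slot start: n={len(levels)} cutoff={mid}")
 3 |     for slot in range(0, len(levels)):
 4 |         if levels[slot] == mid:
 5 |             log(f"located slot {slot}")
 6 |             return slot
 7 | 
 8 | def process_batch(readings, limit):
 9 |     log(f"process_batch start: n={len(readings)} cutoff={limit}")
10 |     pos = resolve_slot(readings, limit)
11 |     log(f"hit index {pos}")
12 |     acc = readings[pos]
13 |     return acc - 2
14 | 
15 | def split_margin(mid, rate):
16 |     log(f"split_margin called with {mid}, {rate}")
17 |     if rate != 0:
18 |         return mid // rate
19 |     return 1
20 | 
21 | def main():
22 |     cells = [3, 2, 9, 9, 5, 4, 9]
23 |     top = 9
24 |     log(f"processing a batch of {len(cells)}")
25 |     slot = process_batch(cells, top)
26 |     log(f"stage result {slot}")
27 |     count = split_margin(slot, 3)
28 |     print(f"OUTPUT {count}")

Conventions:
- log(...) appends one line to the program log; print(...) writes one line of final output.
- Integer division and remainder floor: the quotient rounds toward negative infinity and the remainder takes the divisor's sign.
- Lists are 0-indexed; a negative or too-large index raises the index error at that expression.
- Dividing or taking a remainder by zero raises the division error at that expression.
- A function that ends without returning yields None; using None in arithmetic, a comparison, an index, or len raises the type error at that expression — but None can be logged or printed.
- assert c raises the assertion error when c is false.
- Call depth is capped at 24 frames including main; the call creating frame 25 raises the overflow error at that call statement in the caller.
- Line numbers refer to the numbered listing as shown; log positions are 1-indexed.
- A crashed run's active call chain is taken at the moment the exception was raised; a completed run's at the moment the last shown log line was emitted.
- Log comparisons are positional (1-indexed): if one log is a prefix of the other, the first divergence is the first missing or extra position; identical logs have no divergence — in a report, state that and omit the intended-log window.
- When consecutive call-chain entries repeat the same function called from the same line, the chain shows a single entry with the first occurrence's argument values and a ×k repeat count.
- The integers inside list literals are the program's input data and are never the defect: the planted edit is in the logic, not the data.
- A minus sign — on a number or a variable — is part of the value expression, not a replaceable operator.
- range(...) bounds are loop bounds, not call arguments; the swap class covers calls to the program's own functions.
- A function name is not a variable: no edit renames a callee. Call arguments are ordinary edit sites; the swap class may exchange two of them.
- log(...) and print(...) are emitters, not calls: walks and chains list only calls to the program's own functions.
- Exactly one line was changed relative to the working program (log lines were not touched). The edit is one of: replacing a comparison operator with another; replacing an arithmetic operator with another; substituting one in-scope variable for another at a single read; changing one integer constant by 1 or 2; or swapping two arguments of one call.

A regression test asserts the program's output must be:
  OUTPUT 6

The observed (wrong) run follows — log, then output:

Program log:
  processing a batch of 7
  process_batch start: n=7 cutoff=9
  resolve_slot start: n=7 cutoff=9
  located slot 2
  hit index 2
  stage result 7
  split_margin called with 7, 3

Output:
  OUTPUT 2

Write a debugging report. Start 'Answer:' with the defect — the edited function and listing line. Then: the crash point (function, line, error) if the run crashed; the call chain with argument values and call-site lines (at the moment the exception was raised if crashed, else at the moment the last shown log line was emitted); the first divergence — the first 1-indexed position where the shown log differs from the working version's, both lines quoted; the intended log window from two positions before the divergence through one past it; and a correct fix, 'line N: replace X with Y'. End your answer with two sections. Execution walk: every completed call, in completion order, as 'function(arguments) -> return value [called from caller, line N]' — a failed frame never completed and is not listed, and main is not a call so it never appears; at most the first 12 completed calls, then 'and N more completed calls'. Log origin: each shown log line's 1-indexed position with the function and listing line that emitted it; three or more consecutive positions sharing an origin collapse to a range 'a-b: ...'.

Answer: the defect is in process_batch at line 13.
Core observation: At log position 6 the runs split — shown 'stage result 7', but the working version logs 'stage result 18'.
Call chain: main -> split_margin(7, 3) (called at line 27).
First divergence: position 6 — the shown line 'stage result 7' should read 'stage result 18'.
Intended log window:
  4: located slot 2
  5: hit index 2
  6: stage result 18
  7: split_margin called with 18, 3
Execution walk:
  resolve_slot([3, 2, 9, 9, 5, 4, 9], 9) -> 2  [called from process_batch, line 10]
  process_batch([3, 2, 9, 9, 5, 4, 9], 9) -> 7  [called from main, line 25]
  split_margin(7, 3) -> 2  [called from main, line 27]
Log origins:
  1: emitted by main (line 24)
  2: emitted by process_batch (line 9)
  3: emitted by resolve_slot (line 2)
  4: emitted by resolve_slot (line 5)
  5: emitted by process_batch (line 11)
  6: emitted by main (line 26)
  7: emitted by split_margin (line 16)
A correct fix: line 13: replace `-` with `*`.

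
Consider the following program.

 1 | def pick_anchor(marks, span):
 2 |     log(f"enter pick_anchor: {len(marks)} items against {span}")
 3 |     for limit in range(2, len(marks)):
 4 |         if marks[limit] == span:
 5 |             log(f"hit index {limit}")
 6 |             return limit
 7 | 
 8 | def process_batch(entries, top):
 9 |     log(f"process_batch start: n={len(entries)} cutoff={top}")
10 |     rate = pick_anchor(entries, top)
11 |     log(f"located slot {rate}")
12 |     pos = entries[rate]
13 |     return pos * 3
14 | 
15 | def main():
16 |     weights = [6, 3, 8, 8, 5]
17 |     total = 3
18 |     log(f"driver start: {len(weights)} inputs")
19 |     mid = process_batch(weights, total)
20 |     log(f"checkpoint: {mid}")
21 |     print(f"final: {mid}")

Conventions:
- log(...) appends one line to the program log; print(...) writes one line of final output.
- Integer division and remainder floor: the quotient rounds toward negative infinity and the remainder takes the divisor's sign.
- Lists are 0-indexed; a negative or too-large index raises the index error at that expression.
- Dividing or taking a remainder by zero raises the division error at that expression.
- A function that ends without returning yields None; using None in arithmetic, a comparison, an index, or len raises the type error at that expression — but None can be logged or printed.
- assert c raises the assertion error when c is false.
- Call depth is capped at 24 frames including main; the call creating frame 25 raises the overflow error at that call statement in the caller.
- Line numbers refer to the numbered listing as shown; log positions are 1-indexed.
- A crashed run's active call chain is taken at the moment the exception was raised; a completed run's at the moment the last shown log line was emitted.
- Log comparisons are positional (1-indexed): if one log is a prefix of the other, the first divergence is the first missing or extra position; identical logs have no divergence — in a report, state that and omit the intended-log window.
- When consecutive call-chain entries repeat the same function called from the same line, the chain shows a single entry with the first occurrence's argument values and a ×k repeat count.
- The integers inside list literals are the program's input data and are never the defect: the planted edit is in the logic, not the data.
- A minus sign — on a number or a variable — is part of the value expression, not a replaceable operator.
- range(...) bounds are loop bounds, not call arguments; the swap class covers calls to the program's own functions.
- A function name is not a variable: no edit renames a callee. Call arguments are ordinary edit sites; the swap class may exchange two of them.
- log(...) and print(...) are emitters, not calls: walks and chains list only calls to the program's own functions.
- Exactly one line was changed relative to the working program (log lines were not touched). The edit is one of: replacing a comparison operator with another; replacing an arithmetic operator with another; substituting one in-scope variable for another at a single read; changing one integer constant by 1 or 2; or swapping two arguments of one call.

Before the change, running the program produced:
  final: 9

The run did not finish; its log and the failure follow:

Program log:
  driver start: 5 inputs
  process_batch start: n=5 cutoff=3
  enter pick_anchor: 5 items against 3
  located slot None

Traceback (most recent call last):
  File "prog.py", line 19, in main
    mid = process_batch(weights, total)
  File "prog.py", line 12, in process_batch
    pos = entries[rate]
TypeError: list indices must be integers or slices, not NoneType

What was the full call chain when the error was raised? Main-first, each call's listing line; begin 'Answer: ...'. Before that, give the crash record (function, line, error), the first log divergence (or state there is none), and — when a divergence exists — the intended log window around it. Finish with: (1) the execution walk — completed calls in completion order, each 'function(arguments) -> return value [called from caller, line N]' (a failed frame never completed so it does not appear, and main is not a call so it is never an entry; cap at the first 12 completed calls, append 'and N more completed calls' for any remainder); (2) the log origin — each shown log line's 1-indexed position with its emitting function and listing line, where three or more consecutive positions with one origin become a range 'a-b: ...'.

Answer: main -> process_batch (called at line 19).
The tell: The earliest visible damage is log position 4 — 'located slot None' rather than the intended 'hit index 1'.
Crash: process_batch, line 12, TypeError.
First divergence: position 4 — shown 'located slot None', intended 'hit index 1'.
Intended log window:
  2: process_batch start: n=5 cutoff=3
  3: enter pick_anchor: 5 items against 3
  4: hit index 1
  5: located slot 1
Execution walk:
  pick_anchor([6, 3, 8, 8, 5], 3) -> None  [called from process_batch, line 10]
Log origin:
  1 — main, line 18
  2 — process_batch, line 9
  3 — pick_anchor, line 2
  4 — process_batch, line 11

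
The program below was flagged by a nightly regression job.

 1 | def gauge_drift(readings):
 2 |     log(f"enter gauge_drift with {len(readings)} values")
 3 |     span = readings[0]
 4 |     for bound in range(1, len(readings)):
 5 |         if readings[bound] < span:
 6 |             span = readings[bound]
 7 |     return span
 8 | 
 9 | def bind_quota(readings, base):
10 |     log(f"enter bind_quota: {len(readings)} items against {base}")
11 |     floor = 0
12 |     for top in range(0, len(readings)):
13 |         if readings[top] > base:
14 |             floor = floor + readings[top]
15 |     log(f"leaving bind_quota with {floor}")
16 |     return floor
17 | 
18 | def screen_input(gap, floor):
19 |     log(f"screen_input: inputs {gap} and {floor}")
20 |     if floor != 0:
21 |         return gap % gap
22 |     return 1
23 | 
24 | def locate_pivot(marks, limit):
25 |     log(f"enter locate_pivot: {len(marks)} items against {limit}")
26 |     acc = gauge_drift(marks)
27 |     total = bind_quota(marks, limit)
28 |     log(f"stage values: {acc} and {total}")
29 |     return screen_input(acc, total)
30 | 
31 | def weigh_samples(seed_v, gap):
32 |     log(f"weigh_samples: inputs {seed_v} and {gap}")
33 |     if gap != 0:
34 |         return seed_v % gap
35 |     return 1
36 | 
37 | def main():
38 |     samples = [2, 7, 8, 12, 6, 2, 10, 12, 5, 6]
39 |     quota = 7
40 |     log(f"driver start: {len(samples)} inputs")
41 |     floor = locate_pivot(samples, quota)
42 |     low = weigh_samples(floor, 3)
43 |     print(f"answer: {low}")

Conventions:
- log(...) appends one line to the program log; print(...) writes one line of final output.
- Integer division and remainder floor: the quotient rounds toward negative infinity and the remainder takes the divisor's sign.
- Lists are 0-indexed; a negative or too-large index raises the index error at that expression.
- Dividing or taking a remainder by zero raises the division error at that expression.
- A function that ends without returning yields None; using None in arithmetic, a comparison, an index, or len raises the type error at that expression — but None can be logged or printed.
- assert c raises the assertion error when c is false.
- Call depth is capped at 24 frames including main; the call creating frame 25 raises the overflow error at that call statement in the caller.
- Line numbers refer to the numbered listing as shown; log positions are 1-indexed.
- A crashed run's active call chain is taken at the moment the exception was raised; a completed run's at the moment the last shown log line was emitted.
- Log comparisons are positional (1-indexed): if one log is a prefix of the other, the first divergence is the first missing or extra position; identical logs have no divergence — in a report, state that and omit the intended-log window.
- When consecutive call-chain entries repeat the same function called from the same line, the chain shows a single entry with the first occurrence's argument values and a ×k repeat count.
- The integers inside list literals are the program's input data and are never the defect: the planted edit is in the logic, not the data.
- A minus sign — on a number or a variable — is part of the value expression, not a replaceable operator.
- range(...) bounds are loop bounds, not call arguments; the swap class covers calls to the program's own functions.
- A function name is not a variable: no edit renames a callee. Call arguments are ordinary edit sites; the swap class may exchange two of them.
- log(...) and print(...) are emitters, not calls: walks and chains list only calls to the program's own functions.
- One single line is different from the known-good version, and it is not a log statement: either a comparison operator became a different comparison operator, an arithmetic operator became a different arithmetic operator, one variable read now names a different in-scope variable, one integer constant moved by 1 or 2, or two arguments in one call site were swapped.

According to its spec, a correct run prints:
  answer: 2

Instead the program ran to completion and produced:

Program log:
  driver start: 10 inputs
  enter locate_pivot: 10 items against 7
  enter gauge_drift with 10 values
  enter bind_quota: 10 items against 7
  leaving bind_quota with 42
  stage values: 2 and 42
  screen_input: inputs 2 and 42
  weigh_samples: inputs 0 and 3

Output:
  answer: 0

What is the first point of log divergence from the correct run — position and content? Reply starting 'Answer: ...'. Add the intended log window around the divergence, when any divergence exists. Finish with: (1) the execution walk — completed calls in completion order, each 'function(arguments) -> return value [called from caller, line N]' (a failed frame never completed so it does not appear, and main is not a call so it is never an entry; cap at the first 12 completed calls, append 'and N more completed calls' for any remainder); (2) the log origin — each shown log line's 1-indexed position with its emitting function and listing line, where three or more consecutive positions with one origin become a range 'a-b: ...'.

Answer: position 8 — shown 'weigh_samples: inputs 0 and 3', intended 'weigh_samples: inputs 2 and 3'.
Intended log window:
  6: stage values: 2 and 42
  7: screen_input: inputs 2 and 42
  8: weigh_samples: inputs 2 and 3
Execution walk:
  gauge_drift([2, 7, 8, 12, 6, 2, 10, 12, 5, 6]) -> 2  [called from locate_pivot, line 26]
  bind_quota([2, 7, 8, 12, 6, 2, 10, 12, 5, 6], 7) -> 42  [called from locate_pivot, line 27]
  screen_input(2, 42) -> 0  [called from locate_pivot, line 29]
  locate_pivot([2, 7, 8, 12, 6, 2, 10, 12, 5, 6], 7) -> 0  [called from main, line 41]
  weigh_samples(0, 3) -> 0  [called from main, line 42]
Log line origins:
  1: emitted by main (line 40)
  2: emitted by locate_pivot (line 25)
  3: emitted by gauge_drift (line 2)
  4: emitted by bind_quota (line 10)
  5: emitted by bind_quota (line 15)
  6: emitted by locate_pivot (line 28)
  7: emitted by screen_input (line 19)
  8: emitted by weigh_samples (line 32)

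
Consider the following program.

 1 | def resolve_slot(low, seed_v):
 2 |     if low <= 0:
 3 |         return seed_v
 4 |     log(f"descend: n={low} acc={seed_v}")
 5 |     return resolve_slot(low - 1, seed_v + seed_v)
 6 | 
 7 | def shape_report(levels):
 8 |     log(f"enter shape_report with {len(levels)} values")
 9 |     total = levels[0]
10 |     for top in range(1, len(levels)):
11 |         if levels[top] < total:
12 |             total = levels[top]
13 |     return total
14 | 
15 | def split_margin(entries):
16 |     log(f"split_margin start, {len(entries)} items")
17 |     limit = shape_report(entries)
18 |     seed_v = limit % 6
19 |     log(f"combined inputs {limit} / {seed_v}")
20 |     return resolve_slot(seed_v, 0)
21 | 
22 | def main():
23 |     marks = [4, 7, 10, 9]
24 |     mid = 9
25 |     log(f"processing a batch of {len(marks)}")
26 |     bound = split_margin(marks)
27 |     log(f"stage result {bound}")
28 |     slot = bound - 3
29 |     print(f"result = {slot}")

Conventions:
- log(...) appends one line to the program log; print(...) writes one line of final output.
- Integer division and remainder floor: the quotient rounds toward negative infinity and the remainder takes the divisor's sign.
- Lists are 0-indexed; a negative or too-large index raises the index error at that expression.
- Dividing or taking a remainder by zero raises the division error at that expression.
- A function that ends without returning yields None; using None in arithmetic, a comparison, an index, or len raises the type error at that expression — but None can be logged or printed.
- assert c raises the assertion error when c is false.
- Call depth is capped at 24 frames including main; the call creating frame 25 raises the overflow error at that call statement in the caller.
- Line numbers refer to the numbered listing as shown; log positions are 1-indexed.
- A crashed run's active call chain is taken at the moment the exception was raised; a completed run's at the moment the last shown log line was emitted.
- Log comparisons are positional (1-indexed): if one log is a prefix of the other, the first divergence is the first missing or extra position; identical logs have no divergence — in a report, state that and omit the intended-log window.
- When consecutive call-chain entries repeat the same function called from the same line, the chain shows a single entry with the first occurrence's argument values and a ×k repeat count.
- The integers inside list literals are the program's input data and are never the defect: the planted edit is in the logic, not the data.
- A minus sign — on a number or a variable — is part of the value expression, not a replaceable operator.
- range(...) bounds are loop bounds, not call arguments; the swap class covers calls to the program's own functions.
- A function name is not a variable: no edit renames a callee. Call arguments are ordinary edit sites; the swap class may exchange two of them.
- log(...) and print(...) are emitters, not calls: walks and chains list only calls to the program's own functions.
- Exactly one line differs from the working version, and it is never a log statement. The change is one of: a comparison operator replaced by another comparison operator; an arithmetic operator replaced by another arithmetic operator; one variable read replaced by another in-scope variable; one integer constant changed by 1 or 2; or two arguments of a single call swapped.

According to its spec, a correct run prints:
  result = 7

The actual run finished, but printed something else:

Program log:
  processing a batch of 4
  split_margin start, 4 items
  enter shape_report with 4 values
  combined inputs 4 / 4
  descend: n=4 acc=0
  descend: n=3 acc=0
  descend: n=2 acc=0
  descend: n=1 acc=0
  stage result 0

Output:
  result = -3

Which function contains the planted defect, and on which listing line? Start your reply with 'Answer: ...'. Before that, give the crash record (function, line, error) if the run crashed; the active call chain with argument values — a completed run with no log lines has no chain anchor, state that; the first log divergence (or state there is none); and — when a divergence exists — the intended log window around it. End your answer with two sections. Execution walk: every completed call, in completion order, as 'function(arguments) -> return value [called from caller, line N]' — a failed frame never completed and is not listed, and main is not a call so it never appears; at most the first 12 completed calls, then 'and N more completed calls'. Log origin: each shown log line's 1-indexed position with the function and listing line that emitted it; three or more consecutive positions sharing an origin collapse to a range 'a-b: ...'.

Answer: the defect is in resolve_slot at line 5.
Core observation: The earliest visible damage is log position 6 — 'descend: n=3 acc=0' rather than the intended 'descend: n=3 acc=4'.
Call chain: main.
First divergence: at position 6 the run shows 'descend: n=3 acc=0' where the working version logs 'descend: n=3 acc=4'.
Intended log window:
  4: combined inputs 4 / 4
  5: descend: n=4 acc=0
  6: descend: n=3 acc=4
  7: descend: n=2 acc=7
Execution walk:
  shape_report([4, 7, 10, 9]) -> 4  [called from split_margin, line 17]
  resolve_slot(0, 0) -> 0  [called from resolve_slot, line 5]
  resolve_slot(1, 0) -> 0  [called from resolve_slot, line 5]
  resolve_slot(2, 0) -> 0  [called from resolve_slot, line 5]
  resolve_slot(3, 0) -> 0  [called from resolve_slot, line 5]
  resolve_slot(4, 0) -> 0  [called from split_margin, line 20]
  split_margin([4, 7, 10, 9]) -> 0  [called from main, line 26]
Log origin:
  1 — main, line 25
  2 — split_margin, line 16
  3 — shape_report, line 8
  4 — split_margin, line 19
  5-8 — resolve_slot, line 4
  9 — main, line 27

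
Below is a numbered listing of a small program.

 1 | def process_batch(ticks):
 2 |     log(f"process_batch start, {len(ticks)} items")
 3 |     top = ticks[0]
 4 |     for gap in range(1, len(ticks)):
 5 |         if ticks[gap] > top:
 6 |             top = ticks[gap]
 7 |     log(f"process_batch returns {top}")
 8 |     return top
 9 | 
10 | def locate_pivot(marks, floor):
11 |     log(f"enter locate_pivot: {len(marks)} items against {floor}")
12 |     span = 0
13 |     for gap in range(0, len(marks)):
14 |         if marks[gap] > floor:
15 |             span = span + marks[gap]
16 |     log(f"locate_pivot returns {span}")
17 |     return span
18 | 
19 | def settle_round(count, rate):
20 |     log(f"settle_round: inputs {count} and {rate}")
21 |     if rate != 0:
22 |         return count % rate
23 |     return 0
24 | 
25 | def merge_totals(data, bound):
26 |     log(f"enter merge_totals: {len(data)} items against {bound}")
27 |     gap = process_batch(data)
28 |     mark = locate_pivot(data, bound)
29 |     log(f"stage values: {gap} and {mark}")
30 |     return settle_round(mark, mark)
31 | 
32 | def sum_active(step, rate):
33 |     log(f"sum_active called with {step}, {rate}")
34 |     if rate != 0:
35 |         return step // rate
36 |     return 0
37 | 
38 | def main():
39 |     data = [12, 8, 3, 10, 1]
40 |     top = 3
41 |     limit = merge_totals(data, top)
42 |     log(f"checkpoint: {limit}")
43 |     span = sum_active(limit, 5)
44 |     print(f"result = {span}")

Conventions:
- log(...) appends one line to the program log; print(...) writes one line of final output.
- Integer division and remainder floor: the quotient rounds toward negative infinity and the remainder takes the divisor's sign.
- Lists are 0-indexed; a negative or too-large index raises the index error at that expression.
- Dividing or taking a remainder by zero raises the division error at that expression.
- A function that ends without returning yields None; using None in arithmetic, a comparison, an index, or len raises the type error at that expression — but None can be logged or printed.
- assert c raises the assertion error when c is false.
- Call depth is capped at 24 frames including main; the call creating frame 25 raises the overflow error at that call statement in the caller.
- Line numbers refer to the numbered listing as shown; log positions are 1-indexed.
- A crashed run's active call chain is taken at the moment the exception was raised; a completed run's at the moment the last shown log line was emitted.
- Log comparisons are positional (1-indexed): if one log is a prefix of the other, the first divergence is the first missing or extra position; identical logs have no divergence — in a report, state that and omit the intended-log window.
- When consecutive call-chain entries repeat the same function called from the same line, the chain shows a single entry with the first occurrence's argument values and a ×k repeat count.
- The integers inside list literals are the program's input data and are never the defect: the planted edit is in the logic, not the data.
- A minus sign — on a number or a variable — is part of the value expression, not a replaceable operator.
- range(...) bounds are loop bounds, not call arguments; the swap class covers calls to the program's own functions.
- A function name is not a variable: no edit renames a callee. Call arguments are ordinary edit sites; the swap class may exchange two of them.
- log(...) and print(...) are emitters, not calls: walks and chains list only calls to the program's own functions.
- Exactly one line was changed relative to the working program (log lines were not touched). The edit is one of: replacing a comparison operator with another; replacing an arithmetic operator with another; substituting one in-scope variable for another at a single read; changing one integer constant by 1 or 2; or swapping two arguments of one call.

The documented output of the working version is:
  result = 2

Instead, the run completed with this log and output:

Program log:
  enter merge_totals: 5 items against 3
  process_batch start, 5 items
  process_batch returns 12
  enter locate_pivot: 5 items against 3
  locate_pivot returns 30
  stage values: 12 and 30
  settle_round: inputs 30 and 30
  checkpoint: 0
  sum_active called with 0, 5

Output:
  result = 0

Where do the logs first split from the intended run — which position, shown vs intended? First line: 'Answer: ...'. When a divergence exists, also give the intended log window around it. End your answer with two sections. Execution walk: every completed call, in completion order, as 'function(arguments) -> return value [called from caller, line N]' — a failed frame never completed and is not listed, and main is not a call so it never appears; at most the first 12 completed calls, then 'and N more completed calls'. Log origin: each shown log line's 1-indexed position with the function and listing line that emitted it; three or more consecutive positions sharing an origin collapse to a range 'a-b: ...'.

Answer: at position 7 the run shows 'settle_round: inputs 30 and 30' where the working version logs 'settle_round: inputs 12 and 30'.
Intended log window:
  5: locate_pivot returns 30
  6: stage values: 12 and 30
  7: settle_round: inputs 12 and 30
  8: checkpoint: 12
Execution walk:
  process_batch([12, 8, 3, 10, 1]) -> 12  [called from merge_totals, line 27]
  locate_pivot([12, 8, 3, 10, 1], 3) -> 30  [called from merge_totals, line 28]
  settle_round(30, 30) -> 0  [called from merge_totals, line 30]
  merge_totals([12, 8, 3, 10, 1], 3) -> 0  [called from main, line 41]
  sum_active(0, 5) -> 0  [called from main, line 43]
Origin of each log line:
  1: logged in merge_totals at line 26
  2: logged in process_batch at line 2
  3: logged in process_batch at line 7
  4: logged in locate_pivot at line 11
  5: logged in locate_pivot at line 16
  6: logged in merge_totals at line 29
  7: logged in settle_round at line 20
  8: logged in main at line 42
  9: logged in sum_active at line 33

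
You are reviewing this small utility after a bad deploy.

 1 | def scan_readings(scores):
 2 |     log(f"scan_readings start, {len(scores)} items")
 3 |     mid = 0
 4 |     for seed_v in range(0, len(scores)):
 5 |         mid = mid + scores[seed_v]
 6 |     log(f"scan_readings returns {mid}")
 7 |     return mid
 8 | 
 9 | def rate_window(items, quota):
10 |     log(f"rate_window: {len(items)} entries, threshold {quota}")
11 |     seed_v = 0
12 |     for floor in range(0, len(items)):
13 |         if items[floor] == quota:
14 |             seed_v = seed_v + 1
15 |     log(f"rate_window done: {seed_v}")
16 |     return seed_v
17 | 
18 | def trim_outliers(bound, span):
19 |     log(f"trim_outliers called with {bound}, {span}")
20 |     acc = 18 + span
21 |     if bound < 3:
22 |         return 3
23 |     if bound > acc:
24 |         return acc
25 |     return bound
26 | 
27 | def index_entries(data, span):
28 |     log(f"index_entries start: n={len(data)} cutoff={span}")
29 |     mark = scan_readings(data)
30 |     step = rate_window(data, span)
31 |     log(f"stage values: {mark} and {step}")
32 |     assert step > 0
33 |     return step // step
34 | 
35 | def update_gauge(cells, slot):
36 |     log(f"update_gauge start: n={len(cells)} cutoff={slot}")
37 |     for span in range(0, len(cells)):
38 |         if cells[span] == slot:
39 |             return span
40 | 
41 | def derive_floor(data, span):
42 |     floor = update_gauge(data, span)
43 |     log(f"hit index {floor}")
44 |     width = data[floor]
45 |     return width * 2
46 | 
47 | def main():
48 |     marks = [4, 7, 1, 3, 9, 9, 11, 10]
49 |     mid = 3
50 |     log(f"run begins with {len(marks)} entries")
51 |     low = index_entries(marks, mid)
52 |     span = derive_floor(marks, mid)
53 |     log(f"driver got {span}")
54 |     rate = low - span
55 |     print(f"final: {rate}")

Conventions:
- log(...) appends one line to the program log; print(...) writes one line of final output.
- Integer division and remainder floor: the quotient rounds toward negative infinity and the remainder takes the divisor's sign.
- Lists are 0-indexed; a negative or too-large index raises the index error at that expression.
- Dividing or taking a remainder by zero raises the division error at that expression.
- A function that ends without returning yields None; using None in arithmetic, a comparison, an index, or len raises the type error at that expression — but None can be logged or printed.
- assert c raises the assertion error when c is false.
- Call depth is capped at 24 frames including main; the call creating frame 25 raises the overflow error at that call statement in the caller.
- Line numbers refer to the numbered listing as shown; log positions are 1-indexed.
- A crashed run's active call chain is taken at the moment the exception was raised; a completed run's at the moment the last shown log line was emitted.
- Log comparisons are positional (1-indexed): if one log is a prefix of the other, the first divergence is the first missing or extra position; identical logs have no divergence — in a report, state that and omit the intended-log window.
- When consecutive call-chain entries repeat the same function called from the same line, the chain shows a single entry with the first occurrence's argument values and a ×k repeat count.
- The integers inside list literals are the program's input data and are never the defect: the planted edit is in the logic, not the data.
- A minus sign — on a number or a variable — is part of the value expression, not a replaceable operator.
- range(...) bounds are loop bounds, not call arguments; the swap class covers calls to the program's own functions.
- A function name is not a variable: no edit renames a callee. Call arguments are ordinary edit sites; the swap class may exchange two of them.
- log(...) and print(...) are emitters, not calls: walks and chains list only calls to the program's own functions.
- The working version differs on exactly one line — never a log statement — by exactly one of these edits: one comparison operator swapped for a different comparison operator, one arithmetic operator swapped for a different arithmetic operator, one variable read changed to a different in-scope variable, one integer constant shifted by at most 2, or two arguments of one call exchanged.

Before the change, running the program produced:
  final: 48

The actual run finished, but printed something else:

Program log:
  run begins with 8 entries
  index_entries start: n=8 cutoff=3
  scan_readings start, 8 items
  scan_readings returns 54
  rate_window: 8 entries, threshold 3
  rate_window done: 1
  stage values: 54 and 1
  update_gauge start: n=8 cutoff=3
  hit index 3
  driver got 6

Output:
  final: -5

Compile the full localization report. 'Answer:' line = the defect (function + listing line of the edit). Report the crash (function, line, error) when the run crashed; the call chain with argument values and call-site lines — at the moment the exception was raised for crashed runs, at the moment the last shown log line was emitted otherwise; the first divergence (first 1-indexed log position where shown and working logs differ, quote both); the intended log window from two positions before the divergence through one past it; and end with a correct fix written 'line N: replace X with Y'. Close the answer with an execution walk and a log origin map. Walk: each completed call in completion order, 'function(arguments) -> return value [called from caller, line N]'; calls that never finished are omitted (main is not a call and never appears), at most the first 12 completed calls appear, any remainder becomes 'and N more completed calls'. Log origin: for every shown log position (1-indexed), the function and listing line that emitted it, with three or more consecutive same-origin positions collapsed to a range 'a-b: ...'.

Answer: the defect is in index_entries at line 33.
Key observation: No log line changed; the fault shows up purely in the output.
Call chain: main.
First divergence: none; the two logs match at every position.
Execution walk:
  scan_readings([4, 7, 1, 3, 9, 9, 11, 10]) -> 54  [called from index_entries, line 29]
  rate_window([4, 7, 1, 3, 9, 9, 11, 10], 3) -> 1  [called from index_entries, line 30]
  index_entries([4, 7, 1, 3, 9, 9, 11, 10], 3) -> 1  [called from main, line 51]
  update_gauge([4, 7, 1, 3, 9, 9, 11, 10], 3) -> 3  [called from derive_floor, line 42]
  derive_floor([4, 7, 1, 3, 9, 9, 11, 10], 3) -> 6  [called from main, line 52]
Log origins:
  1 — main, line 50
  2 — index_entries, line 28
  3 — scan_readings, line 2
  4 — scan_readings, line 6
  5 — rate_window, line 10
  6 — rate_window, line 15
  7 — index_entries, line 31
  8 — update_gauge, line 36
  9 — derive_floor, line 43
  10 — main, line 53
A correct fix: line 33: replace `step // step` with `mark // step`.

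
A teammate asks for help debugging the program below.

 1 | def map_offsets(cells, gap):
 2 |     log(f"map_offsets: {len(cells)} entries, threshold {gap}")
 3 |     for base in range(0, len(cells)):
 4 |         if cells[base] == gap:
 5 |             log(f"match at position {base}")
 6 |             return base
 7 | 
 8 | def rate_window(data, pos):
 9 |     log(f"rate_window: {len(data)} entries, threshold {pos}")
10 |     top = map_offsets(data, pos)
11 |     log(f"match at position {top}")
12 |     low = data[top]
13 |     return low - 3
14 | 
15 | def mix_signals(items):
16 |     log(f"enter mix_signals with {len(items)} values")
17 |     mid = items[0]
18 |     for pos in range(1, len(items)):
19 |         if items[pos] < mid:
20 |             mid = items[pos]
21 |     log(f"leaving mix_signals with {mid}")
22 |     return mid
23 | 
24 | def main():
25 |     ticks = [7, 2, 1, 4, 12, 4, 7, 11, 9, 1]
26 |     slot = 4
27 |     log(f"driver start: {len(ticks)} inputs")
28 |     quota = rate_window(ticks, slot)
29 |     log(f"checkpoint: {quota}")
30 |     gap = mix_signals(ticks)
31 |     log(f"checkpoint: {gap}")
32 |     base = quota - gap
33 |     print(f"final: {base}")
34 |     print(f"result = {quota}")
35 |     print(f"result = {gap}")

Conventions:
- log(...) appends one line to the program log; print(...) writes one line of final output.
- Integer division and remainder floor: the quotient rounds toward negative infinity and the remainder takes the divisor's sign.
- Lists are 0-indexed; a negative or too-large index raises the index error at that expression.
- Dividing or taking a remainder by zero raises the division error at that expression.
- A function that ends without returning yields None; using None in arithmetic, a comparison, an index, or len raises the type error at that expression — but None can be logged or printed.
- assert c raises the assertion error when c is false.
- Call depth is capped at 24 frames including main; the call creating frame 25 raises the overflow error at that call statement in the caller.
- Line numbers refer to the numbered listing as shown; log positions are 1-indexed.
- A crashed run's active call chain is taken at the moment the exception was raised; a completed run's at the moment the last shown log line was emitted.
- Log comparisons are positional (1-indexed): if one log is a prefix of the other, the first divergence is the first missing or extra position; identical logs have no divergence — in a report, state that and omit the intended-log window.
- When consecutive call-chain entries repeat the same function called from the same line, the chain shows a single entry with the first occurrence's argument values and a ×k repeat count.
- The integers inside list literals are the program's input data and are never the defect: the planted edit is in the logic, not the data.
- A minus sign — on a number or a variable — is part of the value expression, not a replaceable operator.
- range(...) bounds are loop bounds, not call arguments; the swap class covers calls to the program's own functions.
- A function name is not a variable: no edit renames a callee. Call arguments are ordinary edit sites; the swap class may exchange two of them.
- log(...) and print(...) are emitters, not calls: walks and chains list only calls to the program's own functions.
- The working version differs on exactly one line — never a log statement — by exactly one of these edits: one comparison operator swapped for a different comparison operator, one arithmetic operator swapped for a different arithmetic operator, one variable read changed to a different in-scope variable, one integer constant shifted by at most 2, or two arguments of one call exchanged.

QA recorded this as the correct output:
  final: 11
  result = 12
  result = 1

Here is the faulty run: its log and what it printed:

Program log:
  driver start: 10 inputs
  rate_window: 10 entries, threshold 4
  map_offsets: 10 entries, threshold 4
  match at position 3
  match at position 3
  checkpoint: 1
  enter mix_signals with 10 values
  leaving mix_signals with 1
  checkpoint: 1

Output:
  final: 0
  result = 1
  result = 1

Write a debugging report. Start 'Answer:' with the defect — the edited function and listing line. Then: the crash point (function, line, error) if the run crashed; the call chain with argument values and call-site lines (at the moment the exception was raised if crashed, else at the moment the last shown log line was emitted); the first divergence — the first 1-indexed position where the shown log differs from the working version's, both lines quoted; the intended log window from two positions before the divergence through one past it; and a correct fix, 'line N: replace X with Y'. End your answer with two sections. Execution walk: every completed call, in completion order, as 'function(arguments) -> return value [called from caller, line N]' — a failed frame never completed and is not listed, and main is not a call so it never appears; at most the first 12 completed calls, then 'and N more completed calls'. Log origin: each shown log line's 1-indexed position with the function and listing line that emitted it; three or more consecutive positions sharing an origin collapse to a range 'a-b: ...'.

Answer: the defect is in rate_window at line 13.
The tell: At log position 6 the runs split — shown 'checkpoint: 1', but the working version logs 'checkpoint: 12'.
Call chain: main.
First divergence: position 6 — shown 'checkpoint: 1', intended 'checkpoint: 12'.
Intended log window:
  4: match at position 3
  5: match at position 3
  6: checkpoint: 12
  7: enter mix_signals with 10 values
Execution walk:
  map_offsets([7, 2, 1, 4, 12, 4, 7, 11, 9, 1], 4) -> 3  [called from rate_window, line 10]
  rate_window([7, 2, 1, 4, 12, 4, 7, 11, 9, 1], 4) -> 1  [called from main, line 28]
  mix_signals([7, 2, 1, 4, 12, 4, 7, 11, 9, 1]) -> 1  [called from main, line 30]
Origin of each log line:
  1 — main, line 27
  2 — rate_window, line 9
  3 — map_offsets, line 2
  4 — map_offsets, line 5
  5 — rate_window, line 11
  6 — main, line 29
  7 — mix_signals, line 16
  8 — mix_signals, line 21
  9 — main, line 31
A correct fix: line 13: replace `-` with `*`.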